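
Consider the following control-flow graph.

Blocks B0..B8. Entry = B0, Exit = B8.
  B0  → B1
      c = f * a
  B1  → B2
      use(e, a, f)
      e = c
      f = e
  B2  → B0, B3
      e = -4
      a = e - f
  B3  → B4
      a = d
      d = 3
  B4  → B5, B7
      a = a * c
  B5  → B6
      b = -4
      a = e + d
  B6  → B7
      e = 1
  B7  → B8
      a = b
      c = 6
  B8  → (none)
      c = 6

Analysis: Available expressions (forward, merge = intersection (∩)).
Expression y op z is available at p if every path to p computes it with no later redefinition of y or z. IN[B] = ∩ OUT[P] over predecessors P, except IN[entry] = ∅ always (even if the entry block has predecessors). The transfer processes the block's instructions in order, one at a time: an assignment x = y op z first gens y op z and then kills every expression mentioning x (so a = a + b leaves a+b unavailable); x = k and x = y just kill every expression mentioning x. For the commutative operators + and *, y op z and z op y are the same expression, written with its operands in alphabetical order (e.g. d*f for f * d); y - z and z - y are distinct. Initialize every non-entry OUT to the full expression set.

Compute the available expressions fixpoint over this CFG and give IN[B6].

Answer: {d+e, e-f}

Working:
Converged values:
  B0:  IN={}  OUT={a*f}
  B1:  IN={a*f}  OUT={}
  B2:  IN={}  OUT={e-f}
  B3:  IN={e-f}  OUT={e-f}
  B4:  IN={e-f}  OUT={e-f}
  B5:  IN={e-f}  OUT={d+e, e-f}
  B6:  IN={d+e, e-f}  OUT={}
  B7:  IN={}  OUT={}
  B8:  IN={}  OUT={}

Merge at B6: IN[B6] = OUT[B5] = {d+e, e-f}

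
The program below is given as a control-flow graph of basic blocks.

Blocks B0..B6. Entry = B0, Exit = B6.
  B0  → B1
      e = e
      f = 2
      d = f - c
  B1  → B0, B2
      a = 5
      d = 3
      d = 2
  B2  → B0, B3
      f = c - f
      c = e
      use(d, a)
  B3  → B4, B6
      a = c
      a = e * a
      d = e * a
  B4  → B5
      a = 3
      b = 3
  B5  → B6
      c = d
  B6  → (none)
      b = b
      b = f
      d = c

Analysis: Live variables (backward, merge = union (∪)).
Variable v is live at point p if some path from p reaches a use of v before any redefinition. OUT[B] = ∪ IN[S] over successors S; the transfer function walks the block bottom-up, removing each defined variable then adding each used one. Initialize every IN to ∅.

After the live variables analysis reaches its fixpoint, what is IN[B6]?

Fixpoint table:
  B0:   IN={b, c, e}   OUT={b, c, e, f}
  B1:   IN={b, c, e, f}   OUT={a, b, c, d, e, f}
  B2:   IN={a, b, c, d, e, f}   OUT={b, c, e, f}
  B3:   IN={b, c, e, f}   OUT={b, c, d, f}
  B4:   IN={d, f}   OUT={b, d, f}
  B5:   IN={b, d, f}   OUT={b, c, f}
  B6:   IN={b, c, f}   OUT={}

B6 is the boundary node: OUT[B6] = {}
Applying B6's transfer function to that OUT value gives IN[B6] (row B6 above).

Answer: {b, c, f}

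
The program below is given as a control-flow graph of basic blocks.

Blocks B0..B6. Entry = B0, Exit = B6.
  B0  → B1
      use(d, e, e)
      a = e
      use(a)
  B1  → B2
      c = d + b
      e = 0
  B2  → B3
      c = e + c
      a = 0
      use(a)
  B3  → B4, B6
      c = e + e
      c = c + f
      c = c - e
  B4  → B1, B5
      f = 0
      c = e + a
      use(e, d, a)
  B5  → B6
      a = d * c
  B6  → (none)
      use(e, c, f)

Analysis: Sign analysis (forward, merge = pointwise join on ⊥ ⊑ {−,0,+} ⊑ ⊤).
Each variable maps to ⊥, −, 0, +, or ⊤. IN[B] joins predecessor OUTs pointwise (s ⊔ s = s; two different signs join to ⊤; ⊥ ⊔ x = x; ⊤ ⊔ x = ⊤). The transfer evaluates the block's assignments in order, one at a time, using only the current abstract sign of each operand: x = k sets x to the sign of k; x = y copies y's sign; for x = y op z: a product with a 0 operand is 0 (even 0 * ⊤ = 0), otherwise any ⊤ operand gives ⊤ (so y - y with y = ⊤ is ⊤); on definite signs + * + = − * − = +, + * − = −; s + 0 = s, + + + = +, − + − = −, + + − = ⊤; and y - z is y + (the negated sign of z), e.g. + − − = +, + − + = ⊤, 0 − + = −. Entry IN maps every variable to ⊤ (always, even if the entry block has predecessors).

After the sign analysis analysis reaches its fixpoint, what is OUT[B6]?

Fixpoint table:
  B0:  IN=(all ⊤)  OUT=(all ⊤)
  B1:  IN=(all ⊤)  OUT={e:0; rest ⊤}
  B2:  IN={e:0; rest ⊤}  OUT={a:0, e:0; rest ⊤}
  B3:  IN={a:0, e:0; rest ⊤}  OUT={a:0, e:0; rest ⊤}
  B4:  IN={a:0, e:0; rest ⊤}  OUT={a:0, c:0, e:0, f:0; rest ⊤}
  B5:  IN={a:0, c:0, e:0, f:0; rest ⊤}  OUT={a:0, c:0, e:0, f:0; rest ⊤}
  B6:  IN={a:0, e:0; rest ⊤}  OUT={a:0, e:0; rest ⊤}

Merge at B6: IN[B6] = OUT[B3] ⊔ OUT[B5] = {a: 0, b: ⊤, c: ⊤, d: ⊤, e: 0, f: ⊤}
Applying B6's transfer function to that IN value gives OUT[B6] (row B6 above).

Answer: {a: 0, b: ⊤, c: ⊤, d: ⊤, e: 0, f: ⊤}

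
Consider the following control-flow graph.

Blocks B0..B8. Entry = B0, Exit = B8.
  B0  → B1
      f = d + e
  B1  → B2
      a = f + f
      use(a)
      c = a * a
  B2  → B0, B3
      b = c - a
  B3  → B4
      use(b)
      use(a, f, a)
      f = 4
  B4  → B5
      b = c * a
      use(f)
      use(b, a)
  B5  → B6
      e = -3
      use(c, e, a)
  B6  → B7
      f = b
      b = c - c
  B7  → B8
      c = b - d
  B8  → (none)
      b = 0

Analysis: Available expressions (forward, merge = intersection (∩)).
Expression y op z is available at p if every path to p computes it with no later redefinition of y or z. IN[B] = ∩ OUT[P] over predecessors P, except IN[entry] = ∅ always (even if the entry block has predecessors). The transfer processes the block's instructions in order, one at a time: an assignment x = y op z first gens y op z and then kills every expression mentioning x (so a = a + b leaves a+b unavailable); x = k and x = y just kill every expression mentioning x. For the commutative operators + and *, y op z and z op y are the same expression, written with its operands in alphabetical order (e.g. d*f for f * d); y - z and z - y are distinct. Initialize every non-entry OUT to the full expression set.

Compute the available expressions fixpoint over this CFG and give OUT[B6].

Answer: {a*a, a*c, c-a, c-c}

Derivation:
Fixpoint table:
  B0: | IN={} | OUT={d+e}
  B1: | IN={d+e} | OUT={a*a, d+e, f+f}
  B2: | IN={a*a, d+e, f+f} | OUT={a*a, c-a, d+e, f+f}
  B3: | IN={a*a, c-a, d+e, f+f} | OUT={a*a, c-a, d+e}
  B4: | IN={a*a, c-a, d+e} | OUT={a*a, a*c, c-a, d+e}
  B5: | IN={a*a, a*c, c-a, d+e} | OUT={a*a, a*c, c-a}
  B6: | IN={a*a, a*c, c-a} | OUT={a*a, a*c, c-a, c-c}
  B7: | IN={a*a, a*c, c-a, c-c} | OUT={a*a, b-d}
  B8: | IN={a*a, b-d} | OUT={a*a}

Merge at B6: IN[B6] = OUT[B5] = {a*a, a*c, c-a}
Applying B6's transfer function to that IN value gives OUT[B6] (row B6 above).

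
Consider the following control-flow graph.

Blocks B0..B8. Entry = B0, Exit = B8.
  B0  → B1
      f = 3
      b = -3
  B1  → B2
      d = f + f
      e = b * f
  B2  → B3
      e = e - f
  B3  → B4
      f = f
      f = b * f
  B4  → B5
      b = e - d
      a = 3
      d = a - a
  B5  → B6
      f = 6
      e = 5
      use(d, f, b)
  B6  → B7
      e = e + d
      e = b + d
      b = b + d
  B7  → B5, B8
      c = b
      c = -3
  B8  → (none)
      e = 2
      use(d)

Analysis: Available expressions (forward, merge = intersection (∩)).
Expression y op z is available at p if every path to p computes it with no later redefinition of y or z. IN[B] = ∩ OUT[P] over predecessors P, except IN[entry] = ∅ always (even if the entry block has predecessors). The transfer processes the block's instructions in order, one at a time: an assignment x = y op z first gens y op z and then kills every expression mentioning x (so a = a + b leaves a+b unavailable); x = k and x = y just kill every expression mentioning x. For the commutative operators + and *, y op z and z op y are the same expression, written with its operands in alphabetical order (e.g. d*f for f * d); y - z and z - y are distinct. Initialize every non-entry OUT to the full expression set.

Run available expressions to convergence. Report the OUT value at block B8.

Converged values:
  B0:   IN={}   OUT={}
  B1:   IN={}   OUT={b*f, f+f}
  B2:   IN={b*f, f+f}   OUT={b*f, f+f}
  B3:   IN={b*f, f+f}   OUT={}
  B4:   IN={}   OUT={a-a}
  B5:   IN={a-a}   OUT={a-a}
  B6:   IN={a-a}   OUT={a-a}
  B7:   IN={a-a}   OUT={a-a}
  B8:   IN={a-a}   OUT={a-a}

Merge at B8: IN[B8] = OUT[B7] = {a-a}
Applying B8's transfer function to that IN value gives OUT[B8] (row B8 above).

Answer: {a-a}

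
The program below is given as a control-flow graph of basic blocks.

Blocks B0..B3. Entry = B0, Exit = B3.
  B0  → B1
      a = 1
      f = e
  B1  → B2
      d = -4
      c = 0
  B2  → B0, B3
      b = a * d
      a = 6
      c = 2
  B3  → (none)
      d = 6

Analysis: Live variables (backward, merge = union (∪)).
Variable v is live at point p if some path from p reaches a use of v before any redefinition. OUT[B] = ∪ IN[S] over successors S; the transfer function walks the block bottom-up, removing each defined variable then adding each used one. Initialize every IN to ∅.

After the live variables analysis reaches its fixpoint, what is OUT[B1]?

Per-block solution:
  B0:   IN={e}   OUT={a, e}
  B1:   IN={a, e}   OUT={a, d, e}
  B2:   IN={a, d, e}   OUT={e}
  B3:   IN={}   OUT={}

Merge at B1: OUT[B1] = IN[B2] = {a, d, e}

Answer: {a, d, e}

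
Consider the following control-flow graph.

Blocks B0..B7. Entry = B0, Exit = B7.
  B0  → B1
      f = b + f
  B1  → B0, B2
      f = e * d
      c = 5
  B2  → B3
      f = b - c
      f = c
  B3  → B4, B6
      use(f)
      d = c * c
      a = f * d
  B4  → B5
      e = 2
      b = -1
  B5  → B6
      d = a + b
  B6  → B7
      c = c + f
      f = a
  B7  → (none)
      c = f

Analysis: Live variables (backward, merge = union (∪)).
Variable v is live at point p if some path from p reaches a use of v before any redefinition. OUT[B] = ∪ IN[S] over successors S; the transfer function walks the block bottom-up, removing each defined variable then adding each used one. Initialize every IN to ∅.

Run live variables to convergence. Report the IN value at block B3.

Converged values:
  B0: | IN={b, d, e, f} | OUT={b, d, e}
  B1: | IN={b, d, e} | OUT={b, c, d, e, f}
  B2: | IN={b, c} | OUT={c, f}
  B3: | IN={c, f} | OUT={a, c, f}
  B4: | IN={a, c, f} | OUT={a, b, c, f}
  B5: | IN={a, b, c, f} | OUT={a, c, f}
  B6: | IN={a, c, f} | OUT={f}
  B7: | IN={f} | OUT={}

Merge at B3: OUT[B3] = IN[B4] ⊔ IN[B6] = {a, c, f}
Applying B3's transfer function to that OUT value gives IN[B3] (row B3 above).

Answer: {c, f}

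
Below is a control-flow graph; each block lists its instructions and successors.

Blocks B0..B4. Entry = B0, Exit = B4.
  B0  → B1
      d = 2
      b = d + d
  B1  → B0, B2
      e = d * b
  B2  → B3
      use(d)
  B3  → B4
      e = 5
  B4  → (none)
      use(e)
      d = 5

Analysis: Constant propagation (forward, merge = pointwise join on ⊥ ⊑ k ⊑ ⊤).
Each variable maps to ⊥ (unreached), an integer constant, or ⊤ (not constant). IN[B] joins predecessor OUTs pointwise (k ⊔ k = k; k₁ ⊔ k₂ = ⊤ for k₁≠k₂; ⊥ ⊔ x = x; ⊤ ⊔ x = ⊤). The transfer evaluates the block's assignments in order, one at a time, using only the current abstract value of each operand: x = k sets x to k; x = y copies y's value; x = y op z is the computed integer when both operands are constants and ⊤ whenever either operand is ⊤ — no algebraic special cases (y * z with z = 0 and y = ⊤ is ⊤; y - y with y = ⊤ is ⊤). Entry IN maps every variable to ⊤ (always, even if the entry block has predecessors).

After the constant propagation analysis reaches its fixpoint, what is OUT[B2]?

Answer: {a: ⊤, b: 4, c: ⊤, d: 2, e: 8, f: ⊤}

Working:
Converged values:
  B0:  IN=(all ⊤)  OUT={b:4, d:2; rest ⊤}
  B1:  IN={b:4, d:2; rest ⊤}  OUT={b:4, d:2, e:8; rest ⊤}
  B2:  IN={b:4, d:2, e:8; rest ⊤}  OUT={b:4, d:2, e:8; rest ⊤}
  B3:  IN={b:4, d:2, e:8; rest ⊤}  OUT={b:4, d:2, e:5; rest ⊤}
  B4:  IN={b:4, d:2, e:5; rest ⊤}  OUT={b:4, d:5, e:5; rest ⊤}

Merge at B2: IN[B2] = OUT[B1] = {a: ⊤, b: 4, c: ⊤, d: 2, e: 8, f: ⊤}
Applying B2's transfer function to that IN value gives OUT[B2] (row B2 above).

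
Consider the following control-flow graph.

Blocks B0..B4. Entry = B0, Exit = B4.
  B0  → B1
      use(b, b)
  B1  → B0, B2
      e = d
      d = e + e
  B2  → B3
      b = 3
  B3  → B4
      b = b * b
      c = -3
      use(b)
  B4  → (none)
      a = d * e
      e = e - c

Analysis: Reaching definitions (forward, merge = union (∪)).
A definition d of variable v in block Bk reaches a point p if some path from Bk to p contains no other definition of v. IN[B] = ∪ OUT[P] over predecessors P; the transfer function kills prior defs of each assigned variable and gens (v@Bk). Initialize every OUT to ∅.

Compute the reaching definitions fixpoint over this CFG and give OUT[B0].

Converged values:
  B0: | IN={d@B1, e@B1} | OUT={d@B1, e@B1}
  B1: | IN={d@B1, e@B1} | OUT={d@B1, e@B1}
  B2: | IN={d@B1, e@B1} | OUT={b@B2, d@B1, e@B1}
  B3: | IN={b@B2, d@B1, e@B1} | OUT={b@B3, c@B3, d@B1, e@B1}
  B4: | IN={b@B3, c@B3, d@B1, e@B1} | OUT={a@B4, b@B3, c@B3, d@B1, e@B4}

Merge at B0 (entry node, so the boundary value {} is joined with the incoming edge(s)): IN[B0] = {} ⊔ OUT[B1] = {d@B1, e@B1}
Applying B0's transfer function to that IN value gives OUT[B0] (row B0 above).

Answer: {d@B1, e@B1}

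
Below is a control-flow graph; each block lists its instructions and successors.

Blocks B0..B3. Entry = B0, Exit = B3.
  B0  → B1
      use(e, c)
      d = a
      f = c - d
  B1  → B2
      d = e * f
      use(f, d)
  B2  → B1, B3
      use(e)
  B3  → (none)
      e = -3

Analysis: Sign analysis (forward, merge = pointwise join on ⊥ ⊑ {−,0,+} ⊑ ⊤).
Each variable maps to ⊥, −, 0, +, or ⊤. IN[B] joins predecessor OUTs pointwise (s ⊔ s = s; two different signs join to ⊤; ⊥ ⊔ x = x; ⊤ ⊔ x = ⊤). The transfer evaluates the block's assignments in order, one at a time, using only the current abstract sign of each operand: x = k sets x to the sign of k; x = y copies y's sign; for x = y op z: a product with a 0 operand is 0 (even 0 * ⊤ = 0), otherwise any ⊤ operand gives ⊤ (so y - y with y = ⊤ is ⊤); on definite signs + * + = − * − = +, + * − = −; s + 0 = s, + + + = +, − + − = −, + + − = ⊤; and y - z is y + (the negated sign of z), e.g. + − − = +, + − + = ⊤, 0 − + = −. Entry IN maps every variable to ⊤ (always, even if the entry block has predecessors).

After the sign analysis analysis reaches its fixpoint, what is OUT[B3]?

Answer: {a: ⊤, b: ⊤, c: ⊤, d: ⊤, e: -, f: ⊤}

Working:
Converged values:
  B0:  IN=(all ⊤)  OUT=(all ⊤)
  B1:  IN=(all ⊤)  OUT=(all ⊤)
  B2:  IN=(all ⊤)  OUT=(all ⊤)
  B3:  IN=(all ⊤)  OUT={e:-; rest ⊤}

Merge at B3: IN[B3] = OUT[B2] = {a: ⊤, b: ⊤, c: ⊤, d: ⊤, e: ⊤, f: ⊤}
Applying B3's transfer function to that IN value gives OUT[B3] (row B3 above).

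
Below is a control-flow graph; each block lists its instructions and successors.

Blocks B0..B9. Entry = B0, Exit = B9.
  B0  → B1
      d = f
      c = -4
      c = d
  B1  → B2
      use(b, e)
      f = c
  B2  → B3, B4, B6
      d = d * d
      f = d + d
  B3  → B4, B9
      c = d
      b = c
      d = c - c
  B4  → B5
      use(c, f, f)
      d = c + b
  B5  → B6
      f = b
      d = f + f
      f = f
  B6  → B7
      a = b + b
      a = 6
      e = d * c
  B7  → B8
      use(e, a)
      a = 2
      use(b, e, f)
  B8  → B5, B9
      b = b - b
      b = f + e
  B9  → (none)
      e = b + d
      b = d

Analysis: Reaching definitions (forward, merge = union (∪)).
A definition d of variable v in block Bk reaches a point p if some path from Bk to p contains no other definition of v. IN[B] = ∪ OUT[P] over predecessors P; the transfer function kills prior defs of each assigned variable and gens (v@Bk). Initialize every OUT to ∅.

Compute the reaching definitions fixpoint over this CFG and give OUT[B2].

Answer: {c@B0, d@B2, f@B2}

Working:
Converged values:
  B0:   IN={}   OUT={c@B0, d@B0}
  B1:   IN={c@B0, d@B0}   OUT={c@B0, d@B0, f@B1}
  B2:   IN={c@B0, d@B0, f@B1}   OUT={c@B0, d@B2, f@B2}
  B3:   IN={c@B0, d@B2, f@B2}   OUT={b@B3, c@B3, d@B3, f@B2}
  B4:   IN={b@B3, c@B0, c@B3, d@B2, d@B3, f@B2}   OUT={b@B3, c@B0, c@B3, d@B4, f@B2}
  B5:   IN={a@B7, b@B3, b@B8, c@B0, c@B3, d@B2, d@B4, d@B5, e@B6, f@B2, f@B5}   OUT={a@B7, b@B3, b@B8, c@B0, c@B3, d@B5, e@B6, f@B5}
  B6:   IN={a@B7, b@B3, b@B8, c@B0, c@B3, d@B2, d@B5, e@B6, f@B2, f@B5}   OUT={a@B6, b@B3, b@B8, c@B0, c@B3, d@B2, d@B5, e@B6, f@B2, f@B5}
  B7:   IN={a@B6, b@B3, b@B8, c@B0, c@B3, d@B2, d@B5, e@B6, f@B2, f@B5}   OUT={a@B7, b@B3, b@B8, c@B0, c@B3, d@B2, d@B5, e@B6, f@B2, f@B5}
  B8:   IN={a@B7, b@B3, b@B8, c@B0, c@B3, d@B2, d@B5, e@B6, f@B2, f@B5}   OUT={a@B7, b@B8, c@B0, c@B3, d@B2, d@B5, e@B6, f@B2, f@B5}
  B9:   IN={a@B7, b@B3, b@B8, c@B0, c@B3, d@B2, d@B3, d@B5, e@B6, f@B2, f@B5}   OUT={a@B7, b@B9, c@B0, c@B3, d@B2, d@B3, d@B5, e@B9, f@B2, f@B5}

Merge at B2: IN[B2] = OUT[B1] = {c@B0, d@B0, f@B1}
Applying B2's transfer function to that IN value gives OUT[B2] (row B2 above).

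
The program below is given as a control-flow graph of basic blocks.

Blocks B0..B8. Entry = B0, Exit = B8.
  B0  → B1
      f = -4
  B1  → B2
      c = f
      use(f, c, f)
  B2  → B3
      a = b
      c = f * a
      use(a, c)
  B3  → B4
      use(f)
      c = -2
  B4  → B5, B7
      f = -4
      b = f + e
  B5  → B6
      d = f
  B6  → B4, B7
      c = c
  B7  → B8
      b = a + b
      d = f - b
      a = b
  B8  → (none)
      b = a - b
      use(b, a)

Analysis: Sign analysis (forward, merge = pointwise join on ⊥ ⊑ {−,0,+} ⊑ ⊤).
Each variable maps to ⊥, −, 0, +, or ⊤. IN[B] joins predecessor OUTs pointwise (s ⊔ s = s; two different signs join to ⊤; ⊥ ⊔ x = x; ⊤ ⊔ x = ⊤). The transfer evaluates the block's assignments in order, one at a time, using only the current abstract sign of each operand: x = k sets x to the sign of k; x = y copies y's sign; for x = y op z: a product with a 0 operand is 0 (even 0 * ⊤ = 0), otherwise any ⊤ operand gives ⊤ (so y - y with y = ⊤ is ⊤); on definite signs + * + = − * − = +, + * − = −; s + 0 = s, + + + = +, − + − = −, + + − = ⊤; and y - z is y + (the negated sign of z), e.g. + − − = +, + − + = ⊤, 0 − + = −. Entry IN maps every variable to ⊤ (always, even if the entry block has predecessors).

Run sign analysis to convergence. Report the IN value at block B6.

Fixpoint table:
  B0:   IN=(all ⊤)   OUT={f:-; rest ⊤}
  B1:   IN={f:-; rest ⊤}   OUT={c:-, f:-; rest ⊤}
  B2:   IN={c:-, f:-; rest ⊤}   OUT={f:-; rest ⊤}
  B3:   IN={f:-; rest ⊤}   OUT={c:-, f:-; rest ⊤}
  B4:   IN={c:-, f:-; rest ⊤}   OUT={c:-, f:-; rest ⊤}
  B5:   IN={c:-, f:-; rest ⊤}   OUT={c:-, d:-, f:-; rest ⊤}
  B6:   IN={c:-, d:-, f:-; rest ⊤}   OUT={c:-, d:-, f:-; rest ⊤}
  B7:   IN={c:-, f:-; rest ⊤}   OUT={c:-, f:-; rest ⊤}
  B8:   IN={c:-, f:-; rest ⊤}   OUT={c:-, f:-; rest ⊤}

Merge at B6: IN[B6] = OUT[B5] = {a: ⊤, b: ⊤, c: -, d: -, e: ⊤, f: -}

Answer: {a: ⊤, b: ⊤, c: -, d: -, e: ⊤, f: -}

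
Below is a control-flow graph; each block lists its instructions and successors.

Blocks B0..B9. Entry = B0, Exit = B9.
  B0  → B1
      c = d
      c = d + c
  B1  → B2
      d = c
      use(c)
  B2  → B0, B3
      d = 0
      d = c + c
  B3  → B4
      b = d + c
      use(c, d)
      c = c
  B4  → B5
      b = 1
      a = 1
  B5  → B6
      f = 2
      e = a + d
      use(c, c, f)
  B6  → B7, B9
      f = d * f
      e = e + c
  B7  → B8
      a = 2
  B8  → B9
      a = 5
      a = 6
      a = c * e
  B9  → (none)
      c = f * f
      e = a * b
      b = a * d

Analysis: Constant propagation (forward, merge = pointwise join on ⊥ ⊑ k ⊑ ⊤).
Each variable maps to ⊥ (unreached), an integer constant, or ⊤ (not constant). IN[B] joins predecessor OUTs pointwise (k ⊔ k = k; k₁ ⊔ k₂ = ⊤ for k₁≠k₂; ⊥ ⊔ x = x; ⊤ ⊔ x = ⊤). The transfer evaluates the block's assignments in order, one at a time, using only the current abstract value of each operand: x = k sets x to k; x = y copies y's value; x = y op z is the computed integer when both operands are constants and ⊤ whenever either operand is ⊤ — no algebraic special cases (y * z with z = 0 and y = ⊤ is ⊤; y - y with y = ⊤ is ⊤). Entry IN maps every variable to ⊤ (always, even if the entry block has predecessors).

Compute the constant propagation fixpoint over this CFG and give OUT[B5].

Answer: {a: 1, b: 1, c: ⊤, d: ⊤, e: ⊤, f: 2}

Trace:
Fixpoint table:
  B0: | IN=(all ⊤) | OUT=(all ⊤)
  B1: | IN=(all ⊤) | OUT=(all ⊤)
  B2: | IN=(all ⊤) | OUT=(all ⊤)
  B3: | IN=(all ⊤) | OUT=(all ⊤)
  B4: | IN=(all ⊤) | OUT={a:1, b:1; rest ⊤}
  B5: | IN={a:1, b:1; rest ⊤} | OUT={a:1, b:1, f:2; rest ⊤}
  B6: | IN={a:1, b:1, f:2; rest ⊤} | OUT={a:1, b:1; rest ⊤}
  B7: | IN={a:1, b:1; rest ⊤} | OUT={a:2, b:1; rest ⊤}
  B8: | IN={a:2, b:1; rest ⊤} | OUT={b:1; rest ⊤}
  B9: | IN={b:1; rest ⊤} | OUT=(all ⊤)

Merge at B5: IN[B5] = OUT[B4] = {a: 1, b: 1, c: ⊤, d: ⊤, e: ⊤, f: ⊤}
Applying B5's transfer function to that IN value gives OUT[B5] (row B5 above).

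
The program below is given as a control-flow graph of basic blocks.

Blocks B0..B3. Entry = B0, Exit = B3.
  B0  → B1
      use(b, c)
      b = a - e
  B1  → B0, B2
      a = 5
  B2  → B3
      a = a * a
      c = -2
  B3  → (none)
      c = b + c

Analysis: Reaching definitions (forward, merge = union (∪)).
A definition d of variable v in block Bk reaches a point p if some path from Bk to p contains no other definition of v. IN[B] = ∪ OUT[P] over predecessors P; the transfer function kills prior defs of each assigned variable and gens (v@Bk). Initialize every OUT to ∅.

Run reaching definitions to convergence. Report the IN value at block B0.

Fixpoint table:
  B0: | IN={a@B1, b@B0} | OUT={a@B1, b@B0}
  B1: | IN={a@B1, b@B0} | OUT={a@B1, b@B0}
  B2: | IN={a@B1, b@B0} | OUT={a@B2, b@B0, c@B2}
  B3: | IN={a@B2, b@B0, c@B2} | OUT={a@B2, b@B0, c@B3}

Merge at B0 (entry node, so the boundary value {} is joined with the incoming edge(s)): IN[B0] = {} ⊔ OUT[B1] = {a@B1, b@B0}

Answer: {a@B1, b@B0}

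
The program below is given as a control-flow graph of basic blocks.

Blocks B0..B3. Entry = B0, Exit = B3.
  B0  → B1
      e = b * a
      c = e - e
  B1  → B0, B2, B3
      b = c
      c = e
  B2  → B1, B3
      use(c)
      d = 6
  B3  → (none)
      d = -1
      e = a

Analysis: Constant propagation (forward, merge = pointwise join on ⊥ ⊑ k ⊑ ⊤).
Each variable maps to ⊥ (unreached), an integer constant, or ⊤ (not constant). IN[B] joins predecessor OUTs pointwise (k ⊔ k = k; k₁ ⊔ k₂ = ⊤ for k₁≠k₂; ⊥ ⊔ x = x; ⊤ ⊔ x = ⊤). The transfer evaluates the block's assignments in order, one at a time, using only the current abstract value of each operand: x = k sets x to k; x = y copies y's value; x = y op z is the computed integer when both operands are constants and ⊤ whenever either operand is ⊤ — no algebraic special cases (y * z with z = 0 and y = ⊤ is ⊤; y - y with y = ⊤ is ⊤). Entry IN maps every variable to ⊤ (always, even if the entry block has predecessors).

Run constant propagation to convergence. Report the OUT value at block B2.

Answer: {a: ⊤, b: ⊤, c: ⊤, d: 6, e: ⊤, f: ⊤}

Trace:
Fixpoint table:
  B0: | IN=(all ⊤) | OUT=(all ⊤)
  B1: | IN=(all ⊤) | OUT=(all ⊤)
  B2: | IN=(all ⊤) | OUT={d:6; rest ⊤}
  B3: | IN=(all ⊤) | OUT={d:-1; rest ⊤}

Merge at B2: IN[B2] = OUT[B1] = {a: ⊤, b: ⊤, c: ⊤, d: ⊤, e: ⊤, f: ⊤}
Applying B2's transfer function to that IN value gives OUT[B2] (row B2 above).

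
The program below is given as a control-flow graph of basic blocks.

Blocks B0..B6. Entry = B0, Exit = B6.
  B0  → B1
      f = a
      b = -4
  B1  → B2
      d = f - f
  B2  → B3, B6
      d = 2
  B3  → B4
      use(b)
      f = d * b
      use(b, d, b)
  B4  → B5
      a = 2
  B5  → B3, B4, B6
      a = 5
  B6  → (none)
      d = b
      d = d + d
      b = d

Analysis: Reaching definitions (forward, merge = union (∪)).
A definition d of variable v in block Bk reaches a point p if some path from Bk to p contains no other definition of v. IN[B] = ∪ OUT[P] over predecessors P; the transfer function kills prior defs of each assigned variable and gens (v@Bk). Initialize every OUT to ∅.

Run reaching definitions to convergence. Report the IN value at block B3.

Answer: {a@B5, b@B0, d@B2, f@B0, f@B3}

Derivation:
Per-block solution:
  B0:  IN={}  OUT={b@B0, f@B0}
  B1:  IN={b@B0, f@B0}  OUT={b@B0, d@B1, f@B0}
  B2:  IN={b@B0, d@B1, f@B0}  OUT={b@B0, d@B2, f@B0}
  B3:  IN={a@B5, b@B0, d@B2, f@B0, f@B3}  OUT={a@B5, b@B0, d@B2, f@B3}
  B4:  IN={a@B5, b@B0, d@B2, f@B3}  OUT={a@B4, b@B0, d@B2, f@B3}
  B5:  IN={a@B4, b@B0, d@B2, f@B3}  OUT={a@B5, b@B0, d@B2, f@B3}
  B6:  IN={a@B5, b@B0, d@B2, f@B0, f@B3}  OUT={a@B5, b@B6, d@B6, f@B0, f@B3}

Merge at B3: IN[B3] = OUT[B2] ⊔ OUT[B5] = {a@B5, b@B0, d@B2, f@B0, f@B3}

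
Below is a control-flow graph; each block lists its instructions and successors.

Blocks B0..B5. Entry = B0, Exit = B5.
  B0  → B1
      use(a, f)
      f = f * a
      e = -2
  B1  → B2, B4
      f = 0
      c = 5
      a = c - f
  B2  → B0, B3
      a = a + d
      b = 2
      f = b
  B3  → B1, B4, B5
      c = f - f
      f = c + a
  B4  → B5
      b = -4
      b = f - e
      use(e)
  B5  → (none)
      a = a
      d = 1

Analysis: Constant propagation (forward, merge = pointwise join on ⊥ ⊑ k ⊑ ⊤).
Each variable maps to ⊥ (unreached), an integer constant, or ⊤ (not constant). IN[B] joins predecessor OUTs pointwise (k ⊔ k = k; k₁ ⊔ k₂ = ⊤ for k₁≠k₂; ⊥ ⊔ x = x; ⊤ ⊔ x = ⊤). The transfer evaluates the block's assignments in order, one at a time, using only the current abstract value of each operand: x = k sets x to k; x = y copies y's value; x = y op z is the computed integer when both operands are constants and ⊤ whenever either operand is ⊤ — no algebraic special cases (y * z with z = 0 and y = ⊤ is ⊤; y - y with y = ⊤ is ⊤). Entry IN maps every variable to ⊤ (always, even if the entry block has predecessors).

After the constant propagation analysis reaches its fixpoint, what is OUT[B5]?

Answer: {a: ⊤, b: ⊤, c: ⊤, d: 1, e: -2, f: ⊤}

Working:
Converged values:
  B0:   IN=(all ⊤)   OUT={e:-2; rest ⊤}
  B1:   IN={e:-2; rest ⊤}   OUT={a:5, c:5, e:-2, f:0; rest ⊤}
  B2:   IN={a:5, c:5, e:-2, f:0; rest ⊤}   OUT={b:2, c:5, e:-2, f:2; rest ⊤}
  B3:   IN={b:2, c:5, e:-2, f:2; rest ⊤}   OUT={b:2, c:0, e:-2; rest ⊤}
  B4:   IN={e:-2; rest ⊤}   OUT={e:-2; rest ⊤}
  B5:   IN={e:-2; rest ⊤}   OUT={d:1, e:-2; rest ⊤}

Merge at B5: IN[B5] = OUT[B3] ⊔ OUT[B4] = {a: ⊤, b: ⊤, c: ⊤, d: ⊤, e: -2, f: ⊤}
Applying B5's transfer function to that IN value gives OUT[B5] (row B5 above).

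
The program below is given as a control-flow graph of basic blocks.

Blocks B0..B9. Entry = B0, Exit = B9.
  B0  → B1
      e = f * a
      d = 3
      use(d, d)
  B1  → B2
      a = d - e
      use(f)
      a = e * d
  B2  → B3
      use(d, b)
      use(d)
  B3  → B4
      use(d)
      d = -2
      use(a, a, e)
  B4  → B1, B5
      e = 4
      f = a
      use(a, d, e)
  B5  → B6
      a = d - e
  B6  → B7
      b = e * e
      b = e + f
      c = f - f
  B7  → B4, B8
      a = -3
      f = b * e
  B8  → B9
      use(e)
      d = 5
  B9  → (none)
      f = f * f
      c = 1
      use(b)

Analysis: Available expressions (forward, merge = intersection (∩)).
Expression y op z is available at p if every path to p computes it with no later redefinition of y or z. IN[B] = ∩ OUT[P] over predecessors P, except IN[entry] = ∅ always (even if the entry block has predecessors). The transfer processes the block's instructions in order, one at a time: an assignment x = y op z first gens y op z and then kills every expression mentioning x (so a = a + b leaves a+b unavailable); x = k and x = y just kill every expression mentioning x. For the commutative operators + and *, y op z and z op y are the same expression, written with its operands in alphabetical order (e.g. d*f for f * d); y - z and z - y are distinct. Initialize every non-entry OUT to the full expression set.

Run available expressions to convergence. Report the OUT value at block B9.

Fixpoint table:
  B0:   IN={}   OUT={a*f}
  B1:   IN={}   OUT={d*e, d-e}
  B2:   IN={d*e, d-e}   OUT={d*e, d-e}
  B3:   IN={d*e, d-e}   OUT={}
  B4:   IN={}   OUT={}
  B5:   IN={}   OUT={d-e}
  B6:   IN={d-e}   OUT={d-e, e*e, e+f, f-f}
  B7:   IN={d-e, e*e, e+f, f-f}   OUT={b*e, d-e, e*e}
  B8:   IN={b*e, d-e, e*e}   OUT={b*e, e*e}
  B9:   IN={b*e, e*e}   OUT={b*e, e*e}

Merge at B9: IN[B9] = OUT[B8] = {b*e, e*e}
Applying B9's transfer function to that IN value gives OUT[B9] (row B9 above).

Answer: {b*e, e*e}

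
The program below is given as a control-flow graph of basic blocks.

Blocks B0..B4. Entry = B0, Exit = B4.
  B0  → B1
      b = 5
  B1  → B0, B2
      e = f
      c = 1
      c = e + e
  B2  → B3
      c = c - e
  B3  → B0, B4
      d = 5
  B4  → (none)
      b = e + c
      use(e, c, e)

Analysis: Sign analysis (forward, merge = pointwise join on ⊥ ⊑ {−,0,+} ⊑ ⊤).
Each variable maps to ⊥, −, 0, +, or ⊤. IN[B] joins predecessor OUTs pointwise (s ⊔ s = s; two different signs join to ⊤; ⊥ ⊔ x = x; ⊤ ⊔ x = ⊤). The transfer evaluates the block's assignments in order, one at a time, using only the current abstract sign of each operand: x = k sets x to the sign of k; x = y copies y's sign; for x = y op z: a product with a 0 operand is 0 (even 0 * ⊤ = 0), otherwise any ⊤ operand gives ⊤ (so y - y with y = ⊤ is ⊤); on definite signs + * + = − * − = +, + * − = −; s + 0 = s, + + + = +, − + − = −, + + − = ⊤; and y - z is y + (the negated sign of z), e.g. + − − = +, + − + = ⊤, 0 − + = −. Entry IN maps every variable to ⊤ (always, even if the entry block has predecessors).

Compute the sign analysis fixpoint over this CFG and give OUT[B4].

Per-block solution:
  B0: | IN=(all ⊤) | OUT={b:+; rest ⊤}
  B1: | IN={b:+; rest ⊤} | OUT={b:+; rest ⊤}
  B2: | IN={b:+; rest ⊤} | OUT={b:+; rest ⊤}
  B3: | IN={b:+; rest ⊤} | OUT={b:+, d:+; rest ⊤}
  B4: | IN={b:+, d:+; rest ⊤} | OUT={d:+; rest ⊤}

Merge at B4: IN[B4] = OUT[B3] = {a: ⊤, b: +, c: ⊤, d: +, e: ⊤, f: ⊤}
Applying B4's transfer function to that IN value gives OUT[B4] (row B4 above).

Answer: {a: ⊤, b: ⊤, c: ⊤, d: +, e: ⊤, f: ⊤}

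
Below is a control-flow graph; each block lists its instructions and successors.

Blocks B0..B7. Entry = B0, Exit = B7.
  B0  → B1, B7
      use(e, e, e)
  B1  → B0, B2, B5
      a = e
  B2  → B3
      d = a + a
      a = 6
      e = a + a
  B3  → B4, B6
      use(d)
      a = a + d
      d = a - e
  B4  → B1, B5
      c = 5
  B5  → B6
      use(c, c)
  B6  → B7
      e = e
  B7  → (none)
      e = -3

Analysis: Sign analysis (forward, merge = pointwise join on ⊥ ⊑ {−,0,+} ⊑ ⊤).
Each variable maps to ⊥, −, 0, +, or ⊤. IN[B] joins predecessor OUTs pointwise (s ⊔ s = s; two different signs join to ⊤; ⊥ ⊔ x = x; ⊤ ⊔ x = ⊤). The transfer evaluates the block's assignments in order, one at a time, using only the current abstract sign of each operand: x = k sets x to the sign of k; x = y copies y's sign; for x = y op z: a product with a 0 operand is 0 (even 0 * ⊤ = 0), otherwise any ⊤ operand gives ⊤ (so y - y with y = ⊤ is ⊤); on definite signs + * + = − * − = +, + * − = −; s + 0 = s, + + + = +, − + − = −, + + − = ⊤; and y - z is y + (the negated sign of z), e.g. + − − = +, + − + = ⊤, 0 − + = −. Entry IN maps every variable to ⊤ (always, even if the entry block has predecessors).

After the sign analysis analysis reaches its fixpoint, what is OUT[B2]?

Answer: {a: +, b: ⊤, c: ⊤, d: ⊤, e: +, f: ⊤}

Trace:
Converged values:
  B0: | IN=(all ⊤) | OUT=(all ⊤)
  B1: | IN=(all ⊤) | OUT=(all ⊤)
  B2: | IN=(all ⊤) | OUT={a:+, e:+; rest ⊤}
  B3: | IN={a:+, e:+; rest ⊤} | OUT={e:+; rest ⊤}
  B4: | IN={e:+; rest ⊤} | OUT={c:+, e:+; rest ⊤}
  B5: | IN=(all ⊤) | OUT=(all ⊤)
  B6: | IN=(all ⊤) | OUT=(all ⊤)
  B7: | IN=(all ⊤) | OUT={e:-; rest ⊤}

Merge at B2: IN[B2] = OUT[B1] = {a: ⊤, b: ⊤, c: ⊤, d: ⊤, e: ⊤, f: ⊤}
Applying B2's transfer function to that IN value gives OUT[B2] (row B2 above).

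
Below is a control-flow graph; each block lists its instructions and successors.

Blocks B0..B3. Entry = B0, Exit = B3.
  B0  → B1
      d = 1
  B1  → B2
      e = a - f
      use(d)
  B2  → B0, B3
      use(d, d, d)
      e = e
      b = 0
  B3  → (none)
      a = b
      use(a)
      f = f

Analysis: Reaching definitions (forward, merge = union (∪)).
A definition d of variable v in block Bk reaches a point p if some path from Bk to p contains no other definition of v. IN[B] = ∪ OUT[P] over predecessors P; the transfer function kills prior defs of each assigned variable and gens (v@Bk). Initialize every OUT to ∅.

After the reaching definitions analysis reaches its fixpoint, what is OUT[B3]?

Fixpoint table:
  B0:  IN={b@B2, d@B0, e@B2}  OUT={b@B2, d@B0, e@B2}
  B1:  IN={b@B2, d@B0, e@B2}  OUT={b@B2, d@B0, e@B1}
  B2:  IN={b@B2, d@B0, e@B1}  OUT={b@B2, d@B0, e@B2}
  B3:  IN={b@B2, d@B0, e@B2}  OUT={a@B3, b@B2, d@B0, e@B2, f@B3}

Merge at B3: IN[B3] = OUT[B2] = {b@B2, d@B0, e@B2}
Applying B3's transfer function to that IN value gives OUT[B3] (row B3 above).

Answer: {a@B3, b@B2, d@B0, e@B2, f@B3}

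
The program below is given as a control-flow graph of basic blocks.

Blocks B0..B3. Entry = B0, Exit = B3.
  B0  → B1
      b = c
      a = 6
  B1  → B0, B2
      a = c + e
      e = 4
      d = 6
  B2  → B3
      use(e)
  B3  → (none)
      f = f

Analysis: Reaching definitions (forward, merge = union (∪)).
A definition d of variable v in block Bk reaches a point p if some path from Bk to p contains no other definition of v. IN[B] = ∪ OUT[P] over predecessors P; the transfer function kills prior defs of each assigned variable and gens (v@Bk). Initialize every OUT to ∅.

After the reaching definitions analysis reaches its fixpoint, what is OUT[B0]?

Answer: {a@B0, b@B0, d@B1, e@B1}

Trace:
Fixpoint table:
  B0:   IN={a@B1, b@B0, d@B1, e@B1}   OUT={a@B0, b@B0, d@B1, e@B1}
  B1:   IN={a@B0, b@B0, d@B1, e@B1}   OUT={a@B1, b@B0, d@B1, e@B1}
  B2:   IN={a@B1, b@B0, d@B1, e@B1}   OUT={a@B1, b@B0, d@B1, e@B1}
  B3:   IN={a@B1, b@B0, d@B1, e@B1}   OUT={a@B1, b@B0, d@B1, e@B1, f@B3}

Merge at B0 (entry node, so the boundary value {} is joined with the incoming edge(s)): IN[B0] = {} ⊔ OUT[B1] = {a@B1, b@B0, d@B1, e@B1}
Applying B0's transfer function to that IN value gives OUT[B0] (row B0 above).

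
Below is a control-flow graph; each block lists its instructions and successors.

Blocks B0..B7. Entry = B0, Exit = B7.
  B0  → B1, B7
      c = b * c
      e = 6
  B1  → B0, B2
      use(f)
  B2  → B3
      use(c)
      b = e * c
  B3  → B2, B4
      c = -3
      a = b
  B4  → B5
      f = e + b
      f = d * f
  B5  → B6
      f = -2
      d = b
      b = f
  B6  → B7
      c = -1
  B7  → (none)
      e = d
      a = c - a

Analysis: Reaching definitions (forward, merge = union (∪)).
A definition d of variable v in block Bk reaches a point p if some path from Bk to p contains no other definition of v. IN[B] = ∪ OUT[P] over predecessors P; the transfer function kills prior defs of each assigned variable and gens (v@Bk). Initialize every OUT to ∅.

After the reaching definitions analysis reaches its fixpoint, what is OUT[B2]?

Answer: {a@B3, b@B2, c@B0, c@B3, e@B0}

Trace:
Fixpoint table:
  B0:   IN={c@B0, e@B0}   OUT={c@B0, e@B0}
  B1:   IN={c@B0, e@B0}   OUT={c@B0, e@B0}
  B2:   IN={a@B3, b@B2, c@B0, c@B3, e@B0}   OUT={a@B3, b@B2, c@B0, c@B3, e@B0}
  B3:   IN={a@B3, b@B2, c@B0, c@B3, e@B0}   OUT={a@B3, b@B2, c@B3, e@B0}
  B4:   IN={a@B3, b@B2, c@B3, e@B0}   OUT={a@B3, b@B2, c@B3, e@B0, f@B4}
  B5:   IN={a@B3, b@B2, c@B3, e@B0, f@B4}   OUT={a@B3, b@B5, c@B3, d@B5, e@B0, f@B5}
  B6:   IN={a@B3, b@B5, c@B3, d@B5, e@B0, f@B5}   OUT={a@B3, b@B5, c@B6, d@B5, e@B0, f@B5}
  B7:   IN={a@B3, b@B5, c@B0, c@B6, d@B5, e@B0, f@B5}   OUT={a@B7, b@B5, c@B0, c@B6, d@B5, e@B7, f@B5}

Merge at B2: IN[B2] = OUT[B1] ⊔ OUT[B3] = {a@B3, b@B2, c@B0, c@B3, e@B0}
Applying B2's transfer function to that IN value gives OUT[B2] (row B2 above).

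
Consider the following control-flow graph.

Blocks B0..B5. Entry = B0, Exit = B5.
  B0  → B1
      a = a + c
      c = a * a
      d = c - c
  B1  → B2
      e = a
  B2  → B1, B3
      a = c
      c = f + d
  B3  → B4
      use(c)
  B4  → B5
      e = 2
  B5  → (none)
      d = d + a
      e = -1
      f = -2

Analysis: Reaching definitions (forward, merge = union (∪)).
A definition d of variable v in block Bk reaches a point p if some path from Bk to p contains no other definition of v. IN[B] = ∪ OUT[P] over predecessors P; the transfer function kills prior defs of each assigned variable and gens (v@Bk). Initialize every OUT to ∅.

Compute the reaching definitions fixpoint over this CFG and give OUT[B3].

Converged values:
  B0: | IN={} | OUT={a@B0, c@B0, d@B0}
  B1: | IN={a@B0, a@B2, c@B0, c@B2, d@B0, e@B1} | OUT={a@B0, a@B2, c@B0, c@B2, d@B0, e@B1}
  B2: | IN={a@B0, a@B2, c@B0, c@B2, d@B0, e@B1} | OUT={a@B2, c@B2, d@B0, e@B1}
  B3: | IN={a@B2, c@B2, d@B0, e@B1} | OUT={a@B2, c@B2, d@B0, e@B1}
  B4: | IN={a@B2, c@B2, d@B0, e@B1} | OUT={a@B2, c@B2, d@B0, e@B4}
  B5: | IN={a@B2, c@B2, d@B0, e@B4} | OUT={a@B2, c@B2, d@B5, e@B5, f@B5}

Merge at B3: IN[B3] = OUT[B2] = {a@B2, c@B2, d@B0, e@B1}
Applying B3's transfer function to that IN value gives OUT[B3] (row B3 above).

Answer: {a@B2, c@B2, d@B0, e@B1}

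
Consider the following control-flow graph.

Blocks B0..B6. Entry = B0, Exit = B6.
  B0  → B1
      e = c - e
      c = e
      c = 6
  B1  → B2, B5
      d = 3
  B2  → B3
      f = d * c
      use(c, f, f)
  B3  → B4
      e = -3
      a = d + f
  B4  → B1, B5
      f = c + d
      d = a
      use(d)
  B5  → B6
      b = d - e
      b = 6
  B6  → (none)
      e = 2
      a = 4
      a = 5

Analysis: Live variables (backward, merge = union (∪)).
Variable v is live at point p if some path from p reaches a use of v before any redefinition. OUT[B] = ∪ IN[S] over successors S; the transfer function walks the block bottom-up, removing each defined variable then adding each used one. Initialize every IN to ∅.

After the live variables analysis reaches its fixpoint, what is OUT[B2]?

Per-block solution:
  B0:  IN={c, e}  OUT={c, e}
  B1:  IN={c, e}  OUT={c, d, e}
  B2:  IN={c, d}  OUT={c, d, f}
  B3:  IN={c, d, f}  OUT={a, c, d, e}
  B4:  IN={a, c, d, e}  OUT={c, d, e}
  B5:  IN={d, e}  OUT={}
  B6:  IN={}  OUT={}

Merge at B2: OUT[B2] = IN[B3] = {c, d, f}

Answer: {c, d, f}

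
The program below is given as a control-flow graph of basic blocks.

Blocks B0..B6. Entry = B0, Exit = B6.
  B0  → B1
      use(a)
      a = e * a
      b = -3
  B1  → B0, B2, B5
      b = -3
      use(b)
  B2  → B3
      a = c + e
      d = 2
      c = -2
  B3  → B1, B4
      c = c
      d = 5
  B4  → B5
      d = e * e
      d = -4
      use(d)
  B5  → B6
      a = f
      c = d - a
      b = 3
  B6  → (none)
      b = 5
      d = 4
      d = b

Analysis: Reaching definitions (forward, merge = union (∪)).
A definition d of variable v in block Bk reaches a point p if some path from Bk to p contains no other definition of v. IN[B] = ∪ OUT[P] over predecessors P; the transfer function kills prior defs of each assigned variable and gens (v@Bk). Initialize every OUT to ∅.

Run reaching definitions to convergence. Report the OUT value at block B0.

Converged values:
  B0:  IN={a@B0, a@B2, b@B1, c@B3, d@B3}  OUT={a@B0, b@B0, c@B3, d@B3}
  B1:  IN={a@B0, a@B2, b@B0, b@B1, c@B3, d@B3}  OUT={a@B0, a@B2, b@B1, c@B3, d@B3}
  B2:  IN={a@B0, a@B2, b@B1, c@B3, d@B3}  OUT={a@B2, b@B1, c@B2, d@B2}
  B3:  IN={a@B2, b@B1, c@B2, d@B2}  OUT={a@B2, b@B1, c@B3, d@B3}
  B4:  IN={a@B2, b@B1, c@B3, d@B3}  OUT={a@B2, b@B1, c@B3, d@B4}
  B5:  IN={a@B0, a@B2, b@B1, c@B3, d@B3, d@B4}  OUT={a@B5, b@B5, c@B5, d@B3, d@B4}
  B6:  IN={a@B5, b@B5, c@B5, d@B3, d@B4}  OUT={a@B5, b@B6, c@B5, d@B6}

Merge at B0 (entry node, so the boundary value {} is joined with the incoming edge(s)): IN[B0] = {} ⊔ OUT[B1] = {a@B0, a@B2, b@B1, c@B3, d@B3}
Applying B0's transfer function to that IN value gives OUT[B0] (row B0 above).

Answer: {a@B0, b@B0, c@B3, d@B3}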